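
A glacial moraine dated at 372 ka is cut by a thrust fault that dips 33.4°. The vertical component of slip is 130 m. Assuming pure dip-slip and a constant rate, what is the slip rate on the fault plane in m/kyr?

dip-slip = throw / sin(dip) = 130 m / sin(33.4°) = 236.2 m
rate = 236.2 m / 372 ka = 0.000635 m/yr = 0.635 m/kyr

0.635 m/kyr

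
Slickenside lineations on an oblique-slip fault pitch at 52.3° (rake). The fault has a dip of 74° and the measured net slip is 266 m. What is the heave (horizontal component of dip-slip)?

58 m

dip-slip = net slip × sin(rake) = 266 m × sin(52.3°) = 210.5 m
heave = dip-slip × cos(dip) = 210.5 × cos(74°) = 58 m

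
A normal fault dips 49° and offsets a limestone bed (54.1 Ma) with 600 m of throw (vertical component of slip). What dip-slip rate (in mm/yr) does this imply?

0.0147 mm/yr

dip-slip = throw / sin(dip) = 600 m / sin(49°) = 795 m
rate = 795 m / 54.1 Ma = 0.0000147 m/yr = 0.0147 mm/yr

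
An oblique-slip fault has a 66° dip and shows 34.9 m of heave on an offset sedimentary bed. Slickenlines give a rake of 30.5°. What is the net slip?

169 m

dip-slip = heave / cos(dip) = 34.9 / cos(66°) = 85.80 m
net slip = dip-slip / sin(rake) = 85.80 / sin(30.5°) = 169 m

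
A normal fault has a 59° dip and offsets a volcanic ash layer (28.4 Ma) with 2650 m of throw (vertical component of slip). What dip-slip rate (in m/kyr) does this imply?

0.109 m/kyr

dip-slip = throw / sin(dip) = 2650 m / sin(59°) = 3092 m
rate = 3092 m / 28.4 Ma = 0.000109 m/yr = 0.109 m/kyr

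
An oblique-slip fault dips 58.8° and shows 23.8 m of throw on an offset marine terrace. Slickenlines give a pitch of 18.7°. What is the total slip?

dip-slip = throw / sin(dip) = 23.8 / sin(58.8°) = 27.82 m
net slip = dip-slip / sin(rake) = 27.82 / sin(18.7°) = 86.8 m

86.8 m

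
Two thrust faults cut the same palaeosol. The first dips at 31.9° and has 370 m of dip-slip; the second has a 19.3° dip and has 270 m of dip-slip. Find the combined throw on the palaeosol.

285 m

throw_A = 370 × sin(31.9°) = 195.5 m
throw_B = 270 × sin(19.3°) = 89.24 m
total = 195.5 + 89.24 = 285 m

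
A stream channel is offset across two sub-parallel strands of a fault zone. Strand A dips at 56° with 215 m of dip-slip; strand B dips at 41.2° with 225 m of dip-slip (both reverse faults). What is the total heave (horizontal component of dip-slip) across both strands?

heave_A = 215 × cos(56°) = 120.2 m
heave_B = 225 × cos(41.2°) = 169.3 m
total = 120.2 + 169.3 = 290 m

290 m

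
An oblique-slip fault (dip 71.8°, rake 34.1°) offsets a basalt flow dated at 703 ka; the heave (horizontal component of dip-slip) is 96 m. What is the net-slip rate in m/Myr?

dip-slip = heave / cos(dip) = 96 / cos(71.8°) = 307.4 m
net slip = dip-slip / sin(rake) = 307.4 / sin(34.1°) = 548.2 m
rate = 548.2 m / 703 ka = 0.000780 m/yr = 780 m/Myr

780 m/Myr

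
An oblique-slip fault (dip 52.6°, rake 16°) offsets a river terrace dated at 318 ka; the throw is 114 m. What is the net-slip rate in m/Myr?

dip-slip = throw / sin(dip) = 114 / sin(52.6°) = 143.5 m
net slip = dip-slip / sin(rake) = 143.5 / sin(16°) = 520.6 m
rate = 520.6 m / 318 ka = 0.00164 m/yr = 1640 m/Myr

1640 m/Myr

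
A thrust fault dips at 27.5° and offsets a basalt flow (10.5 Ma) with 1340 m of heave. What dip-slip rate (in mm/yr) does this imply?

0.144 mm/yr

dip-slip = heave / cos(dip) = 1340 m / cos(27.5°) = 1511 m
rate = 1511 m / 10.5 Ma = 0.000144 m/yr = 0.144 mm/yr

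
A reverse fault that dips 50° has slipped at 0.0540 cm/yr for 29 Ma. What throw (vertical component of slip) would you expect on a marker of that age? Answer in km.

dip-slip = rate × time = 0.0540 cm/yr × 29 Ma = 15660 m
throw = dip-slip × sin(dip) = 15660 × sin(50°) = 12000 m = 12 km

12 km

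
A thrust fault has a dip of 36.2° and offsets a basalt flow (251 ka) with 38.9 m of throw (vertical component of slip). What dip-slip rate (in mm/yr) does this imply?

dip-slip = throw / sin(dip) = 38.9 m / sin(36.2°) = 65.86 m
rate = 65.86 m / 251 ka = 0.000262 m/yr = 0.262 mm/yr

0.262 mm/yr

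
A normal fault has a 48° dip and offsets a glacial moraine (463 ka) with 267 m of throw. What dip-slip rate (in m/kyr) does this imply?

dip-slip = throw / sin(dip) = 267 m / sin(48°) = 359.3 m
rate = 359.3 m / 463 ka = 0.000776 m/yr = 0.776 m/kyr

0.776 m/kyr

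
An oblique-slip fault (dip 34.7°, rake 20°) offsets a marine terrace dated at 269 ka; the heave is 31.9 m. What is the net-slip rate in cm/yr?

dip-slip = heave / cos(dip) = 31.9 / cos(34.7°) = 38.80 m
net slip = dip-slip / sin(rake) = 38.80 / sin(20°) = 113.4 m
rate = 113.4 m / 269 ka = 0.000422 m/yr = 0.0422 cm/yr

0.0422 cm/yr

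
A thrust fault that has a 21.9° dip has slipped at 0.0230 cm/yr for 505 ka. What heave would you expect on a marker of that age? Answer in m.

dip-slip = rate × time = 0.0230 cm/yr × 505 ka = 116.2 m
heave = dip-slip × cos(dip) = 116.2 × cos(21.9°) = 108 m

108 m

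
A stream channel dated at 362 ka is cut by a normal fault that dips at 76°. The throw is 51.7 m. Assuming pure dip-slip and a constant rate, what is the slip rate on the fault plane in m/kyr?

dip-slip = throw / sin(dip) = 51.7 m / sin(76°) = 53.28 m
rate = 53.28 m / 362 ka = 0.000147 m/yr = 0.147 m/kyr

0.147 m/kyr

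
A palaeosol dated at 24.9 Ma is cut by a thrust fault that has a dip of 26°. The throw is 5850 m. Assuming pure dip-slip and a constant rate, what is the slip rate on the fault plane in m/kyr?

dip-slip = throw / sin(dip) = 5850 m / sin(26°) = 13340 m
rate = 13340 m / 24.9 Ma = 0.000536 m/yr = 0.536 m/kyr

0.536 m/kyr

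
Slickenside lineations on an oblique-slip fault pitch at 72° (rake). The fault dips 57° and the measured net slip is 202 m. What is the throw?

dip-slip = net slip × sin(rake) = 202 m × sin(72°) = 192.1 m
throw = dip-slip × sin(dip) = 192.1 × sin(57°) = 161 m

161 m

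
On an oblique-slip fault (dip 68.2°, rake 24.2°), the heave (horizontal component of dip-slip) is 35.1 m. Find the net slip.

231 m

dip-slip = heave / cos(dip) = 35.1 / cos(68.2°) = 94.52 m
net slip = dip-slip / sin(rake) = 94.52 / sin(24.2°) = 231 m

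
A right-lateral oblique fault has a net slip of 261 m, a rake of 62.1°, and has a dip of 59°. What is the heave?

119 m

dip-slip = net slip × sin(rake) = 261 m × sin(62.1°) = 230.7 m
heave = dip-slip × cos(dip) = 230.7 × cos(59°) = 119 m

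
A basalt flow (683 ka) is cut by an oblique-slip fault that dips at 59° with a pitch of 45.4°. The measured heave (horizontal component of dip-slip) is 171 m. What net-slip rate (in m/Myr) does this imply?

dip-slip = heave / cos(dip) = 171 / cos(59°) = 332 m
net slip = dip-slip / sin(rake) = 332 / sin(45.4°) = 466.3 m
rate = 466.3 m / 683 ka = 0.000683 m/yr = 683 m/Myr

683 m/Myr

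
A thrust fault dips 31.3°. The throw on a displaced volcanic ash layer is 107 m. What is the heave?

176 m

heave = throw / tan(dip) = 107 / tan(31.3°) = 176 m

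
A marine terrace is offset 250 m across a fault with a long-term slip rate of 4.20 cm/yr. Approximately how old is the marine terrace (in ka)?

5.95 ka

age = offset / rate = 250 m / (4.20 cm/yr) = 5950 yr = 5.95 ka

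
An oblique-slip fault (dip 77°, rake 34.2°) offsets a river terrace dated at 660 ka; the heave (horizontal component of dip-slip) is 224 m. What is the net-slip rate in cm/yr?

0.268 cm/yr

dip-slip = heave / cos(dip) = 224 / cos(77°) = 995.8 m
net slip = dip-slip / sin(rake) = 995.8 / sin(34.2°) = 1772 m
rate = 1772 m / 660 ka = 0.00268 m/yr = 0.268 cm/yr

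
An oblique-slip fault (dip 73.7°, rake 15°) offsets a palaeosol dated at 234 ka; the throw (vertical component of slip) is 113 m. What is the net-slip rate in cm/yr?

0.194 cm/yr

dip-slip = throw / sin(dip) = 113 / sin(73.7°) = 117.7 m
net slip = dip-slip / sin(rake) = 117.7 / sin(15°) = 454.9 m
rate = 454.9 m / 234 ka = 0.00194 m/yr = 0.194 cm/yr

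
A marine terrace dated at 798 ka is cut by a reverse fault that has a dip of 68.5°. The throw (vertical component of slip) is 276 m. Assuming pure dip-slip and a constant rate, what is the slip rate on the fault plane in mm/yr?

0.372 mm/yr

dip-slip = throw / sin(dip) = 276 m / sin(68.5°) = 296.6 m
rate = 296.6 m / 798 ka = 0.000372 m/yr = 0.372 mm/yr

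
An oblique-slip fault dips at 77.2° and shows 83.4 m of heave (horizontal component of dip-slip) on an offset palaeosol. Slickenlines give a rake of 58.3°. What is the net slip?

442 m

dip-slip = heave / cos(dip) = 83.4 / cos(77.2°) = 376.4 m
net slip = dip-slip / sin(rake) = 376.4 / sin(58.3°) = 442 m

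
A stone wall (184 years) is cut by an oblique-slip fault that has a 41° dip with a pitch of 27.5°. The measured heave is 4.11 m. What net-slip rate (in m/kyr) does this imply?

dip-slip = heave / cos(dip) = 4.11 / cos(41°) = 5.446 m
net slip = dip-slip / sin(rake) = 5.446 / sin(27.5°) = 11.79 m
rate = 11.79 m / 184 years = 0.0641 m/yr = 64.1 m/kyr

64.1 m/kyr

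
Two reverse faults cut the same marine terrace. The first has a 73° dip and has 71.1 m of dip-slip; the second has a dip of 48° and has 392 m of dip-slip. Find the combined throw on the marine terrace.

throw_A = 71.1 × sin(73°) = 67.99 m
throw_B = 392 × sin(48°) = 291.3 m
total = 67.99 + 291.3 = 359 m

359 m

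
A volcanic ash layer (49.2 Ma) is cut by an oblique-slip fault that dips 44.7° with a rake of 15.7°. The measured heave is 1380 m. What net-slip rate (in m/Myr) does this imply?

dip-slip = heave / cos(dip) = 1380 / cos(44.7°) = 1941 m
net slip = dip-slip / sin(rake) = 1941 / sin(15.7°) = 7175 m
rate = 7175 m / 49.2 Ma = 0.000146 m/yr = 146 m/Myr

146 m/Myr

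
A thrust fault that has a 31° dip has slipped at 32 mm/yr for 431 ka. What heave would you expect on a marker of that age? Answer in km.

11.8 km

dip-slip = rate × time = 32 mm/yr × 431 ka = 13790 m
heave = dip-slip × cos(dip) = 13790 × cos(31°) = 11800 m = 11.8 km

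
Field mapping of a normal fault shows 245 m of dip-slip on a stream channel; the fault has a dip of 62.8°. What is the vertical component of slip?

218 m

throw = dip-slip × sin(dip) = 245 m × sin(62.8°) = 218 m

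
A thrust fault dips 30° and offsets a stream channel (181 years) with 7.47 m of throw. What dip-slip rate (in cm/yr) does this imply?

dip-slip = throw / sin(dip) = 7.47 m / sin(30°) = 14.94 m
rate = 14.94 m / 181 years = 0.0825 m/yr = 8.25 cm/yr

8.25 cm/yr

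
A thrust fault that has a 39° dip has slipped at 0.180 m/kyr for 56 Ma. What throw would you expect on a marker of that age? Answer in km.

6.34 km

dip-slip = rate × time = 0.180 m/kyr × 56 Ma = 10080 m
throw = dip-slip × sin(dip) = 10080 × sin(39°) = 6340 m = 6.34 km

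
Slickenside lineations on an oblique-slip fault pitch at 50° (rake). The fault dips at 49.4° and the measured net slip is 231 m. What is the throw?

134 m

dip-slip = net slip × sin(rake) = 231 m × sin(50°) = 177 m
throw = dip-slip × sin(dip) = 177 × sin(49.4°) = 134 m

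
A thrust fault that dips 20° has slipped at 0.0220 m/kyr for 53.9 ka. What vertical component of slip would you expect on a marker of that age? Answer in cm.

40.6 cm

dip-slip = rate × time = 0.0220 m/kyr × 53.9 ka = 1.186 m
throw = dip-slip × sin(dip) = 1.186 × sin(20°) = 0.406 m = 40.6 cm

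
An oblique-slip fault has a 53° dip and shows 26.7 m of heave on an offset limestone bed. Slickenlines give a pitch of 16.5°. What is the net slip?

dip-slip = heave / cos(dip) = 26.7 / cos(53°) = 44.37 m
net slip = dip-slip / sin(rake) = 44.37 / sin(16.5°) = 156 m

156 m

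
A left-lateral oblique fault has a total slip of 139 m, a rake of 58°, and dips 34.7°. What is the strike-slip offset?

73.7 m

strike-slip = net slip × cos(rake) = 139 m × cos(58°) = 73.7 m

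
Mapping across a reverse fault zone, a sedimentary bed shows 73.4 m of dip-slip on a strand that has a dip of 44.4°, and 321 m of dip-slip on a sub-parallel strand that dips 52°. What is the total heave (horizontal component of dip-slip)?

250 m

heave_A = 73.4 × cos(44.4°) = 52.44 m
heave_B = 321 × cos(52°) = 197.6 m
total = 52.44 + 197.6 = 250 m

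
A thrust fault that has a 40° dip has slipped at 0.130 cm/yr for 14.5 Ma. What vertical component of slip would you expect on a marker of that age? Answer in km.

12.1 km

dip-slip = rate × time = 0.130 cm/yr × 14.5 Ma = 18850 m
throw = dip-slip × sin(dip) = 18850 × sin(40°) = 12100 m = 12.1 km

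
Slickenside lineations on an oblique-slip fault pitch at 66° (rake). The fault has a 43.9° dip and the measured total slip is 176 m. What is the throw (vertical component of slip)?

dip-slip = net slip × sin(rake) = 176 m × sin(66°) = 160.8 m
throw = dip-slip × sin(dip) = 160.8 × sin(43.9°) = 111 m

111 m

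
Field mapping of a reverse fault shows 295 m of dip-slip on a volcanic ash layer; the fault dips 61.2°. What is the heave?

heave = dip-slip × cos(dip) = 295 m × cos(61.2°) = 142 m

142 m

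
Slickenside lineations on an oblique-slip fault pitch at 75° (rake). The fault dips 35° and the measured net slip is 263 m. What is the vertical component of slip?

146 m

dip-slip = net slip × sin(rake) = 263 m × sin(75°) = 254 m
throw = dip-slip × sin(dip) = 254 × sin(35°) = 146 m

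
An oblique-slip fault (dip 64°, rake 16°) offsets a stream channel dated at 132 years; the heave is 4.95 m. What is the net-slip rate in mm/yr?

dip-slip = heave / cos(dip) = 4.95 / cos(64°) = 11.29 m
net slip = dip-slip / sin(rake) = 11.29 / sin(16°) = 40.97 m
rate = 40.97 m / 132 years = 0.310 m/yr = 310 mm/yr

310 mm/yr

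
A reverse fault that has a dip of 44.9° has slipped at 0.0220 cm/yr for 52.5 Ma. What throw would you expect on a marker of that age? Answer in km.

8.15 km

dip-slip = rate × time = 0.0220 cm/yr × 52.5 Ma = 11550 m
throw = dip-slip × sin(dip) = 11550 × sin(44.9°) = 8150 m = 8.15 km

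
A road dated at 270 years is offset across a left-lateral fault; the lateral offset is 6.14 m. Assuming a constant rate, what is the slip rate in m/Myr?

22700 m/Myr

rate = 6.14 m / 270 years = 0.0227 m/yr = 22700 m/Myr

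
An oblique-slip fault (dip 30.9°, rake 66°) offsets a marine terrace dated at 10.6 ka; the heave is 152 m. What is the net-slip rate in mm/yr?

18.3 mm/yr

dip-slip = heave / cos(dip) = 152 / cos(30.9°) = 177.1 m
net slip = dip-slip / sin(rake) = 177.1 / sin(66°) = 193.9 m
rate = 193.9 m / 10.6 ka = 0.0183 m/yr = 18.3 mm/yr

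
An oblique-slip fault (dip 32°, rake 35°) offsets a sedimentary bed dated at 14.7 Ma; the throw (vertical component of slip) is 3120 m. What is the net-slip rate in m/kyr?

dip-slip = throw / sin(dip) = 3120 / sin(32°) = 5888 m
net slip = dip-slip / sin(rake) = 5888 / sin(35°) = 10260 m
rate = 10260 m / 14.7 Ma = 0.000698 m/yr = 0.698 m/kyr

0.698 m/kyr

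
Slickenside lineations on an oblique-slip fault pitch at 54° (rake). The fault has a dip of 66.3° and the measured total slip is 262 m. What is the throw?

194 m

dip-slip = net slip × sin(rake) = 262 m × sin(54°) = 212 m
throw = dip-slip × sin(dip) = 212 × sin(66.3°) = 194 m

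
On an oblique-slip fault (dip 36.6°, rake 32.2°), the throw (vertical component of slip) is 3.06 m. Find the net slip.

dip-slip = throw / sin(dip) = 3.06 / sin(36.6°) = 5.132 m
net slip = dip-slip / sin(rake) = 5.132 / sin(32.2°) = 9.63 m

9.63 m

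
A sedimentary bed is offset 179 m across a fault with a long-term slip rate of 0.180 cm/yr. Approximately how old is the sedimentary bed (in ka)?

99.4 ka

age = offset / rate = 179 m / (0.180 cm/yr) = 99400 yr = 99.4 ka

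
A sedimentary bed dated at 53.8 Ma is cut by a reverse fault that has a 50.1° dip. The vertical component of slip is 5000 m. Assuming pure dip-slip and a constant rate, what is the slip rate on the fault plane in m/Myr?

121 m/Myr

dip-slip = throw / sin(dip) = 5000 m / sin(50.1°) = 6518 m
rate = 6518 m / 53.8 Ma = 0.000121 m/yr = 121 m/Myr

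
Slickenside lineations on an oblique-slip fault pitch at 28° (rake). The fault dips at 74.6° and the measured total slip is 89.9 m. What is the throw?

40.7 m

dip-slip = net slip × sin(rake) = 89.9 m × sin(28°) = 42.21 m
throw = dip-slip × sin(dip) = 42.21 × sin(74.6°) = 40.7 m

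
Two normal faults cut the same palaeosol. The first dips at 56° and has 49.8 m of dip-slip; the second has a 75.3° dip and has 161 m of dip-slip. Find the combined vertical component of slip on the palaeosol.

197 m

throw_A = 49.8 × sin(56°) = 41.29 m
throw_B = 161 × sin(75.3°) = 155.7 m
total = 41.29 + 155.7 = 197 m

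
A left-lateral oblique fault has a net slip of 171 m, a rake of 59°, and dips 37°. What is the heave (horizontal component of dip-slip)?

117 m

dip-slip = net slip × sin(rake) = 171 m × sin(59°) = 146.6 m
heave = dip-slip × cos(dip) = 146.6 × cos(37°) = 117 m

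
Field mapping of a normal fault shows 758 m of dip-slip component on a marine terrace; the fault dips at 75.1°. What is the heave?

heave = dip-slip × cos(dip) = 758 m × cos(75.1°) = 195 m

195 m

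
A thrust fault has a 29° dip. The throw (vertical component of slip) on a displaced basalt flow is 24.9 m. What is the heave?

heave = throw / tan(dip) = 24.9 / tan(29°) = 44.9 m

44.9 m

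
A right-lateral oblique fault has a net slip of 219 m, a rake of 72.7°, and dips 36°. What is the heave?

169 m

dip-slip = net slip × sin(rake) = 219 m × sin(72.7°) = 209.1 m
heave = dip-slip × cos(dip) = 209.1 × cos(36°) = 169 m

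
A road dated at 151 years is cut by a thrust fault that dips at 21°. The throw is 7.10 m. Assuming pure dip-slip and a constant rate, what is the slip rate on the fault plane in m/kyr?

dip-slip = throw / sin(dip) = 7.10 m / sin(21°) = 19.81 m
rate = 19.81 m / 151 years = 0.131 m/yr = 131 m/kyr

131 m/kyr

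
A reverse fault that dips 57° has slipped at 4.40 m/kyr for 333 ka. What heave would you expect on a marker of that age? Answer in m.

798 m

dip-slip = rate × time = 4.40 m/kyr × 333 ka = 1465 m
heave = dip-slip × cos(dip) = 1465 × cos(57°) = 798 m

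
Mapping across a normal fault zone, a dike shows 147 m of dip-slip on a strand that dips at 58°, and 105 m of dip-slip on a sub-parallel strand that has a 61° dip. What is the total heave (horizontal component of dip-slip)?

129 m

heave_A = 147 × cos(58°) = 77.90 m
heave_B = 105 × cos(61°) = 50.91 m
total = 77.90 + 50.91 = 129 m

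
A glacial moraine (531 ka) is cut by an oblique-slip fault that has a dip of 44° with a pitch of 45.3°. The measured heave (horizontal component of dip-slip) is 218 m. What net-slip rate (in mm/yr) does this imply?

0.803 mm/yr

dip-slip = heave / cos(dip) = 218 / cos(44°) = 303.1 m
net slip = dip-slip / sin(rake) = 303.1 / sin(45.3°) = 426.4 m
rate = 426.4 m / 531 ka = 0.000803 m/yr = 0.803 mm/yr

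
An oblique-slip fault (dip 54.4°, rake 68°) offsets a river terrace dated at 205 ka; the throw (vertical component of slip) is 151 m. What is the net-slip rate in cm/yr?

dip-slip = throw / sin(dip) = 151 / sin(54.4°) = 185.7 m
net slip = dip-slip / sin(rake) = 185.7 / sin(68°) = 200.3 m
rate = 200.3 m / 205 ka = 0.000977 m/yr = 0.0977 cm/yr

0.0977 cm/yr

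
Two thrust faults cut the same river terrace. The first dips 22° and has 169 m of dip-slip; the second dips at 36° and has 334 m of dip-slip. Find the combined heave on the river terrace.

427 m

heave_A = 169 × cos(22°) = 156.7 m
heave_B = 334 × cos(36°) = 270.2 m
total = 156.7 + 270.2 = 427 m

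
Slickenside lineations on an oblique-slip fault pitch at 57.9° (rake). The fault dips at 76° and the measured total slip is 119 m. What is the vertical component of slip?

dip-slip = net slip × sin(rake) = 119 m × sin(57.9°) = 100.8 m
throw = dip-slip × sin(dip) = 100.8 × sin(76°) = 97.8 m

97.8 m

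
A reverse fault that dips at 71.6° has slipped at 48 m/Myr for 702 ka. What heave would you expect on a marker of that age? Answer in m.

dip-slip = rate × time = 48 m/Myr × 702 ka = 33.70 m
heave = dip-slip × cos(dip) = 33.70 × cos(71.6°) = 10.6 m

10.6 m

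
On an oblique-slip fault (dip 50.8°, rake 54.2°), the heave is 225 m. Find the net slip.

439 m

dip-slip = heave / cos(dip) = 225 / cos(50.8°) = 356 m
net slip = dip-slip / sin(rake) = 356 / sin(54.2°) = 439 m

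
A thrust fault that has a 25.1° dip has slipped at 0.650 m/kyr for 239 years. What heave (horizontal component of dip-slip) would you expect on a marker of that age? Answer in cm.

dip-slip = rate × time = 0.650 m/kyr × 239 years = 0.1553 m
heave = dip-slip × cos(dip) = 0.1553 × cos(25.1°) = 0.141 m = 14.1 cm

14.1 cm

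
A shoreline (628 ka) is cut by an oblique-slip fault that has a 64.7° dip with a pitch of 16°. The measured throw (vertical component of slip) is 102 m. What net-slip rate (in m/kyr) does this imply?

dip-slip = throw / sin(dip) = 102 / sin(64.7°) = 112.8 m
net slip = dip-slip / sin(rake) = 112.8 / sin(16°) = 409.3 m
rate = 409.3 m / 628 ka = 0.000652 m/yr = 0.652 m/kyr

0.652 m/kyr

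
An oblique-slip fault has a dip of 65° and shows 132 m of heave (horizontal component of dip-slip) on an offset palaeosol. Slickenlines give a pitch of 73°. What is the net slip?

dip-slip = heave / cos(dip) = 132 / cos(65°) = 312.3 m
net slip = dip-slip / sin(rake) = 312.3 / sin(73°) = 327 m

327 m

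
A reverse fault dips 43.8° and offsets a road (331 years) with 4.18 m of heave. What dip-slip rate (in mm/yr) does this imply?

17.5 mm/yr

dip-slip = heave / cos(dip) = 4.18 m / cos(43.8°) = 5.791 m
rate = 5.791 m / 331 years = 0.0175 m/yr = 17.5 mm/yr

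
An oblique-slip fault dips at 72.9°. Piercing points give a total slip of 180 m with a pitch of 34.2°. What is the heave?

29.7 m

dip-slip = net slip × sin(rake) = 180 m × sin(34.2°) = 101.2 m
heave = dip-slip × cos(dip) = 101.2 × cos(72.9°) = 29.7 m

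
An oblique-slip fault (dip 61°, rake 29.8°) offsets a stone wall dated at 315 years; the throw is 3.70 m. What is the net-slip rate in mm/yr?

27 mm/yr

dip-slip = throw / sin(dip) = 3.70 / sin(61°) = 4.230 m
net slip = dip-slip / sin(rake) = 4.230 / sin(29.8°) = 8.512 m
rate = 8.512 m / 315 years = 0.0270 m/yr = 27 mm/yr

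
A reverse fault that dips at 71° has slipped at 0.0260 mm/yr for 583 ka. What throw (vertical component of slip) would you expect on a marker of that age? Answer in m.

14.3 m

dip-slip = rate × time = 0.0260 mm/yr × 583 ka = 15.16 m
throw = dip-slip × sin(dip) = 15.16 × sin(71°) = 14.3 m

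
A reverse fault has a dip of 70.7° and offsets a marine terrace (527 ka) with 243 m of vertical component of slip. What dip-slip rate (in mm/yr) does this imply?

0.489 mm/yr

dip-slip = throw / sin(dip) = 243 m / sin(70.7°) = 257.5 m
rate = 257.5 m / 527 ka = 0.000489 m/yr = 0.489 mm/yr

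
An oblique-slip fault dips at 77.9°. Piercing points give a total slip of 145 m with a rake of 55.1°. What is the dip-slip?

dip-slip = net slip × sin(rake) = 145 m × sin(55.1°) = 119 m

119 m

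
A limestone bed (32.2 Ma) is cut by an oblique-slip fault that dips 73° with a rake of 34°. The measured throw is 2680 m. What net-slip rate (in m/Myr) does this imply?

dip-slip = throw / sin(dip) = 2680 / sin(73°) = 2802 m
net slip = dip-slip / sin(rake) = 2802 / sin(34°) = 5012 m
rate = 5012 m / 32.2 Ma = 0.000156 m/yr = 156 m/Myr

156 m/Myr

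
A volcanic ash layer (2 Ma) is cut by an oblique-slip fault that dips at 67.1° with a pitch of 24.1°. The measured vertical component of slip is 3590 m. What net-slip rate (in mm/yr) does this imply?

dip-slip = throw / sin(dip) = 3590 / sin(67.1°) = 3897 m
net slip = dip-slip / sin(rake) = 3897 / sin(24.1°) = 9544 m
rate = 9544 m / 2 Ma = 0.00477 m/yr = 4.77 mm/yr

4.77 mm/yr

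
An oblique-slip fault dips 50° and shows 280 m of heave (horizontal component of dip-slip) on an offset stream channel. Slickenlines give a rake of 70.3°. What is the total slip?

463 m

dip-slip = heave / cos(dip) = 280 / cos(50°) = 435.6 m
net slip = dip-slip / sin(rake) = 435.6 / sin(70.3°) = 463 m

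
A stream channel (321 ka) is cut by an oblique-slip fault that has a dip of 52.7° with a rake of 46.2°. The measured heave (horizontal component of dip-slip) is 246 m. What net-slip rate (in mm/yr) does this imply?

1.75 mm/yr

dip-slip = heave / cos(dip) = 246 / cos(52.7°) = 405.9 m
net slip = dip-slip / sin(rake) = 405.9 / sin(46.2°) = 562.4 m
rate = 562.4 m / 321 ka = 0.00175 m/yr = 1.75 mm/yr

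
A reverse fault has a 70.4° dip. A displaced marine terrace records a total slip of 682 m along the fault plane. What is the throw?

throw = dip-slip × sin(dip) = 682 m × sin(70.4°) = 642 m

642 m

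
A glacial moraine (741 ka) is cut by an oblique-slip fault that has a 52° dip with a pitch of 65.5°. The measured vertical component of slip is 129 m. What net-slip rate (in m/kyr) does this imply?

dip-slip = throw / sin(dip) = 129 / sin(52°) = 163.7 m
net slip = dip-slip / sin(rake) = 163.7 / sin(65.5°) = 179.9 m
rate = 179.9 m / 741 ka = 0.000243 m/yr = 0.243 m/kyr

0.243 m/kyr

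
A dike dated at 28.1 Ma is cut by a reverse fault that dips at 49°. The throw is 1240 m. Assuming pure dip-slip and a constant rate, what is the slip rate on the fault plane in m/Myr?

58.5 m/Myr

dip-slip = throw / sin(dip) = 1240 m / sin(49°) = 1643 m
rate = 1643 m / 28.1 Ma = 0.0000585 m/yr = 58.5 m/Myr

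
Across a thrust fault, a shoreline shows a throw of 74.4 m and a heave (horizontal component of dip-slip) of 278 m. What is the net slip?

288 m

net slip = √(throw² + heave²) = √(74.4² + 278²) = 288 m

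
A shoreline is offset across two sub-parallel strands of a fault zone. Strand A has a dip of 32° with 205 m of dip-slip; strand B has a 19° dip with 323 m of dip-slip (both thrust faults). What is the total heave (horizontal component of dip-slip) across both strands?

heave_A = 205 × cos(32°) = 173.8 m
heave_B = 323 × cos(19°) = 305.4 m
total = 173.8 + 305.4 = 479 m

479 m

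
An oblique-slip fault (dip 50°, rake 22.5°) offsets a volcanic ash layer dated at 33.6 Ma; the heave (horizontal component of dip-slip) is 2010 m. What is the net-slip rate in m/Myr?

dip-slip = heave / cos(dip) = 2010 / cos(50°) = 3127 m
net slip = dip-slip / sin(rake) = 3127 / sin(22.5°) = 8171 m
rate = 8171 m / 33.6 Ma = 0.000243 m/yr = 243 m/Myr

243 m/Myr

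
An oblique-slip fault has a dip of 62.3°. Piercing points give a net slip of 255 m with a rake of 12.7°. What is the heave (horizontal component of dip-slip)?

dip-slip = net slip × sin(rake) = 255 m × sin(12.7°) = 56.06 m
heave = dip-slip × cos(dip) = 56.06 × cos(62.3°) = 26.1 m

26.1 m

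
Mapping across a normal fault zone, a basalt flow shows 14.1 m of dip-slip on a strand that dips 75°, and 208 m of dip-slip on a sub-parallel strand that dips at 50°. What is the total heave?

137 m

heave_A = 14.1 × cos(75°) = 3.649 m
heave_B = 208 × cos(50°) = 133.7 m
total = 3.649 + 133.7 = 137 m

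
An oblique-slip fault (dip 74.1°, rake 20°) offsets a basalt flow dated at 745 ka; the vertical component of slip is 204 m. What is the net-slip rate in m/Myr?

dip-slip = throw / sin(dip) = 204 / sin(74.1°) = 212.1 m
net slip = dip-slip / sin(rake) = 212.1 / sin(20°) = 620.2 m
rate = 620.2 m / 745 ka = 0.000832 m/yr = 832 m/Myr

832 m/Myr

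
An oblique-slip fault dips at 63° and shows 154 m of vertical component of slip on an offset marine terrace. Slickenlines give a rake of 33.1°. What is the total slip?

dip-slip = throw / sin(dip) = 154 / sin(63°) = 172.8 m
net slip = dip-slip / sin(rake) = 172.8 / sin(33.1°) = 316 m

316 m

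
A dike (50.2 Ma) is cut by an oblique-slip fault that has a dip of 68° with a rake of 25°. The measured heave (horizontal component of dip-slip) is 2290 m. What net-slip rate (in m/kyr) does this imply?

0.288 m/kyr

dip-slip = heave / cos(dip) = 2290 / cos(68°) = 6113 m
net slip = dip-slip / sin(rake) = 6113 / sin(25°) = 14460 m
rate = 14460 m / 50.2 Ma = 0.000288 m/yr = 0.288 m/kyr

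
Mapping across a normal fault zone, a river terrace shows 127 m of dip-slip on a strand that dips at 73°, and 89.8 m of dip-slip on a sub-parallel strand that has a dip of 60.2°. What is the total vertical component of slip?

throw_A = 127 × sin(73°) = 121.5 m
throw_B = 89.8 × sin(60.2°) = 77.93 m
total = 121.5 + 77.93 = 199 m

199 m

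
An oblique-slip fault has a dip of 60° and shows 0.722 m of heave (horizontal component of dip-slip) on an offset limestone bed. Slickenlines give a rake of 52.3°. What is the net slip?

dip-slip = heave / cos(dip) = 0.722 / cos(60°) = 1.444 m
net slip = dip-slip / sin(rake) = 1.444 / sin(52.3°) = 1.83 m

1.83 m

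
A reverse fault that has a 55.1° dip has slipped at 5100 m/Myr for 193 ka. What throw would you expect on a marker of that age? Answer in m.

dip-slip = rate × time = 5100 m/Myr × 193 ka = 984.3 m
throw = dip-slip × sin(dip) = 984.3 × sin(55.1°) = 807 m

807 m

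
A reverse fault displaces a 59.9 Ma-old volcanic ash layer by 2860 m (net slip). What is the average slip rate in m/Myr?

rate = 2860 m / 59.9 Ma = 0.0000477 m/yr = 47.7 m/Myr

47.7 m/Myr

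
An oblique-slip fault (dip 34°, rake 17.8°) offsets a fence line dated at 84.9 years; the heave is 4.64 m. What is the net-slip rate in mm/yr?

216 mm/yr

dip-slip = heave / cos(dip) = 4.64 / cos(34°) = 5.597 m
net slip = dip-slip / sin(rake) = 5.597 / sin(17.8°) = 18.31 m
rate = 18.31 m / 84.9 years = 0.216 m/yr = 216 mm/yr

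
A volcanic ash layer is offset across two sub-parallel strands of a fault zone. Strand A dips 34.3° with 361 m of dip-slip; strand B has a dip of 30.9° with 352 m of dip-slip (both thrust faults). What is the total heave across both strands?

heave_A = 361 × cos(34.3°) = 298.2 m
heave_B = 352 × cos(30.9°) = 302 m
total = 298.2 + 302 = 600 m

600 m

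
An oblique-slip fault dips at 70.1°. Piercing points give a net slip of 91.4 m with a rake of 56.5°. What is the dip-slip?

76.2 m

dip-slip = net slip × sin(rake) = 91.4 m × sin(56.5°) = 76.2 m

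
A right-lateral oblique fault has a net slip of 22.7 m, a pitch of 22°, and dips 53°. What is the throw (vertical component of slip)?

6.79 m

dip-slip = net slip × sin(rake) = 22.7 m × sin(22°) = 8.504 m
throw = dip-slip × sin(dip) = 8.504 × sin(53°) = 6.79 m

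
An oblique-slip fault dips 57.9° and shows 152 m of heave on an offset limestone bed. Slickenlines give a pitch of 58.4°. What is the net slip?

336 m

dip-slip = heave / cos(dip) = 152 / cos(57.9°) = 286 m
net slip = dip-slip / sin(rake) = 286 / sin(58.4°) = 336 m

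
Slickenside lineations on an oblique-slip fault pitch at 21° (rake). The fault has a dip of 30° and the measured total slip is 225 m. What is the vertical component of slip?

dip-slip = net slip × sin(rake) = 225 m × sin(21°) = 80.63 m
throw = dip-slip × sin(dip) = 80.63 × sin(30°) = 40.3 m

40.3 m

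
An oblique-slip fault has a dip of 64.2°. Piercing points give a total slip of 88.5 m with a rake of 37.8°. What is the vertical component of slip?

dip-slip = net slip × sin(rake) = 88.5 m × sin(37.8°) = 54.24 m
throw = dip-slip × sin(dip) = 54.24 × sin(64.2°) = 48.8 m

48.8 m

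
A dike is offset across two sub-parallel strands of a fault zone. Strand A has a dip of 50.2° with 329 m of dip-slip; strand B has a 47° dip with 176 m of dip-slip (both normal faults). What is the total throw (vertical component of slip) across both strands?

throw_A = 329 × sin(50.2°) = 252.8 m
throw_B = 176 × sin(47°) = 128.7 m
total = 252.8 + 128.7 = 381 m

381 m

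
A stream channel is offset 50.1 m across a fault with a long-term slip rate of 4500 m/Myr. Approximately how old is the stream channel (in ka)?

11.1 ka

age = offset / rate = 50.1 m / (4500 m/Myr) = 11100 yr = 11.1 ka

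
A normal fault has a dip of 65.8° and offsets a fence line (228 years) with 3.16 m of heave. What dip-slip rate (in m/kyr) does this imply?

dip-slip = heave / cos(dip) = 3.16 m / cos(65.8°) = 7.709 m
rate = 7.709 m / 228 years = 0.0338 m/yr = 33.8 m/kyr

33.8 m/kyr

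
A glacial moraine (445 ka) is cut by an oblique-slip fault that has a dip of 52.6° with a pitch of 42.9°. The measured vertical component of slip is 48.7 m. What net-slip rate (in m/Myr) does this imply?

202 m/Myr

dip-slip = throw / sin(dip) = 48.7 / sin(52.6°) = 61.30 m
net slip = dip-slip / sin(rake) = 61.30 / sin(42.9°) = 90.06 m
rate = 90.06 m / 445 ka = 0.000202 m/yr = 202 m/Myr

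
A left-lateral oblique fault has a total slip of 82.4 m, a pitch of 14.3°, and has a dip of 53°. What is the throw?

16.3 m

dip-slip = net slip × sin(rake) = 82.4 m × sin(14.3°) = 20.35 m
throw = dip-slip × sin(dip) = 20.35 × sin(53°) = 16.3 m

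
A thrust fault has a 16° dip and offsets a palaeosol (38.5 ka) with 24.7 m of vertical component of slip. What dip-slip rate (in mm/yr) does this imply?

dip-slip = throw / sin(dip) = 24.7 m / sin(16°) = 89.61 m
rate = 89.61 m / 38.5 ka = 0.00233 m/yr = 2.33 mm/yr

2.33 mm/yr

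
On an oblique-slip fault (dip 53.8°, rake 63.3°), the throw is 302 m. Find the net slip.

dip-slip = throw / sin(dip) = 302 / sin(53.8°) = 374.2 m
net slip = dip-slip / sin(rake) = 374.2 / sin(63.3°) = 419 m

419 m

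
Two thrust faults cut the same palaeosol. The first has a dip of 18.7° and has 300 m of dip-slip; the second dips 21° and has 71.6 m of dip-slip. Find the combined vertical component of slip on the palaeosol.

122 m

throw_A = 300 × sin(18.7°) = 96.18 m
throw_B = 71.6 × sin(21°) = 25.66 m
total = 96.18 + 25.66 = 122 m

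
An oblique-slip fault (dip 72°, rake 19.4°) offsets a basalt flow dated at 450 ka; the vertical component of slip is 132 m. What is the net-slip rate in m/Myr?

dip-slip = throw / sin(dip) = 132 / sin(72°) = 138.8 m
net slip = dip-slip / sin(rake) = 138.8 / sin(19.4°) = 417.8 m
rate = 417.8 m / 450 ka = 0.000929 m/yr = 929 m/Myr

929 m/Myr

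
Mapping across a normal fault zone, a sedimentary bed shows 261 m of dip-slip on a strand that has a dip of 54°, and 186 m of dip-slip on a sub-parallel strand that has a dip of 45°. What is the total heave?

285 m

heave_A = 261 × cos(54°) = 153.4 m
heave_B = 186 × cos(45°) = 131.5 m
total = 153.4 + 131.5 = 285 m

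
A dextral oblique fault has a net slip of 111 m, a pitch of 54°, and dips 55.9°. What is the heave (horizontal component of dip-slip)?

dip-slip = net slip × sin(rake) = 111 m × sin(54°) = 89.80 m
heave = dip-slip × cos(dip) = 89.80 × cos(55.9°) = 50.3 m

50.3 m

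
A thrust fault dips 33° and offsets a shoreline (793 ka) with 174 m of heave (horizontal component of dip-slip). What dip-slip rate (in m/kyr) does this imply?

dip-slip = heave / cos(dip) = 174 m / cos(33°) = 207.5 m
rate = 207.5 m / 793 ka = 0.000262 m/yr = 0.262 m/kyr

0.262 m/kyr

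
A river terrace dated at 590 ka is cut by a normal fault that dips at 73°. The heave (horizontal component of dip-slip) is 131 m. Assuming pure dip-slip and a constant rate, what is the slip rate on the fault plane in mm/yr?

dip-slip = heave / cos(dip) = 131 m / cos(73°) = 448.1 m
rate = 448.1 m / 590 ka = 0.000759 m/yr = 0.759 mm/yr

0.759 mm/yr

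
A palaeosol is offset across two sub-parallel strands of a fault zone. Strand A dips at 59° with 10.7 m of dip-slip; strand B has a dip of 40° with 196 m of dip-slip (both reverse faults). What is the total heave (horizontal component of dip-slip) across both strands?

156 m

heave_A = 10.7 × cos(59°) = 5.511 m
heave_B = 196 × cos(40°) = 150.1 m
total = 5.511 + 150.1 = 156 m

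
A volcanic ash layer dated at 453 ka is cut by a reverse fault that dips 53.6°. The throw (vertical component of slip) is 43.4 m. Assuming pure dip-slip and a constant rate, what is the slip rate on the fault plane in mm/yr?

dip-slip = throw / sin(dip) = 43.4 m / sin(53.6°) = 53.92 m
rate = 53.92 m / 453 ka = 0.000119 m/yr = 0.119 mm/yr

0.119 mm/yr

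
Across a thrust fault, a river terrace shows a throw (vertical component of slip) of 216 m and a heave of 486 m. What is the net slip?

532 m

net slip = √(throw² + heave²) = √(216² + 486²) = 532 m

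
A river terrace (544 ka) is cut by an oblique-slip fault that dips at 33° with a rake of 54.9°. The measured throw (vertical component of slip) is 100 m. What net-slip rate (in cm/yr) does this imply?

0.0413 cm/yr

dip-slip = throw / sin(dip) = 100 / sin(33°) = 183.6 m
net slip = dip-slip / sin(rake) = 183.6 / sin(54.9°) = 224.4 m
rate = 224.4 m / 544 ka = 0.000413 m/yr = 0.0413 cm/yr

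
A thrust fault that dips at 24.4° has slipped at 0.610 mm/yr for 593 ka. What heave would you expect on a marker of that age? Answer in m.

329 m

dip-slip = rate × time = 0.610 mm/yr × 593 ka = 361.7 m
heave = dip-slip × cos(dip) = 361.7 × cos(24.4°) = 329 m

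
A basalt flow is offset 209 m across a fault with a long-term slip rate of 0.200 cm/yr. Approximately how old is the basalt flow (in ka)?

104 ka

age = offset / rate = 209 m / (0.200 cm/yr) = 104000 yr = 104 ka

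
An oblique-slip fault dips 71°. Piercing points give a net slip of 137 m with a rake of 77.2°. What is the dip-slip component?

dip-slip = net slip × sin(rake) = 137 m × sin(77.2°) = 134 m

134 m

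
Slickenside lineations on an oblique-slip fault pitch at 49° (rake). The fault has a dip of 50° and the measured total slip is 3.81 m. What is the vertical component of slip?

dip-slip = net slip × sin(rake) = 3.81 m × sin(49°) = 2.875 m
throw = dip-slip × sin(dip) = 2.875 × sin(50°) = 2.20 m

2.20 m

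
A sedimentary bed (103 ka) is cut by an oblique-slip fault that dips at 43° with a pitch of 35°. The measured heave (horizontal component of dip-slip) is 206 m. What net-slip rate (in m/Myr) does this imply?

4770 m/Myr

dip-slip = heave / cos(dip) = 206 / cos(43°) = 281.7 m
net slip = dip-slip / sin(rake) = 281.7 / sin(35°) = 491.1 m
rate = 491.1 m / 103 ka = 0.00477 m/yr = 4770 m/Myr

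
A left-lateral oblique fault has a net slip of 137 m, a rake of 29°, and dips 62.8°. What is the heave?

dip-slip = net slip × sin(rake) = 137 m × sin(29°) = 66.42 m
heave = dip-slip × cos(dip) = 66.42 × cos(62.8°) = 30.4 m

30.4 m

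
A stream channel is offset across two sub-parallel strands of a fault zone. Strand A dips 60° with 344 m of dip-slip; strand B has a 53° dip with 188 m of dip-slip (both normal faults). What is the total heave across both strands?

heave_A = 344 × cos(60°) = 172 m
heave_B = 188 × cos(53°) = 113.1 m
total = 172 + 113.1 = 285 m

285 m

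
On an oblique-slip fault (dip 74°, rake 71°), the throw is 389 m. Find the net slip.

dip-slip = throw / sin(dip) = 389 / sin(74°) = 404.7 m
net slip = dip-slip / sin(rake) = 404.7 / sin(71°) = 428 m

428 m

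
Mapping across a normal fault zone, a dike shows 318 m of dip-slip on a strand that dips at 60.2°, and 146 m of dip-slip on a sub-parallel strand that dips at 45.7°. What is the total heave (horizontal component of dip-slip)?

heave_A = 318 × cos(60.2°) = 158 m
heave_B = 146 × cos(45.7°) = 102 m
total = 158 + 102 = 260 m

260 m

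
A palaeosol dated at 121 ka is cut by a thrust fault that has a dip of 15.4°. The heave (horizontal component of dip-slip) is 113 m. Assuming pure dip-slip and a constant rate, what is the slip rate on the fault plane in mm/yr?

0.969 mm/yr

dip-slip = heave / cos(dip) = 113 m / cos(15.4°) = 117.2 m
rate = 117.2 m / 121 ka = 0.000969 m/yr = 0.969 mm/yr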